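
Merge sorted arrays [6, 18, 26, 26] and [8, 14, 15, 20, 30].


Compare heads, take smaller each step.
Merged: [6, 8, 14, 15, 18, 20, 26, 26, 30]


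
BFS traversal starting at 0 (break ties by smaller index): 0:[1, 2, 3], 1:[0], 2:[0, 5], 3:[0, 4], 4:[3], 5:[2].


BFS queue: start with [0]
Visit order: [0, 1, 2, 3, 5, 4]


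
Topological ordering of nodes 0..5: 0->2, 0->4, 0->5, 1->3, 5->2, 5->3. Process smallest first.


Kahn's algorithm, process smallest node first
Order: [0, 1, 4, 5, 2, 3]


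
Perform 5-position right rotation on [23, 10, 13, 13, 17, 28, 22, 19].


Right rotate by 5: [13, 17, 28, 22, 19, 23, 10, 13]


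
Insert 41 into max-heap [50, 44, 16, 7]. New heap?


Append 41: [50, 44, 16, 7, 41]
Bubble up: no swaps needed
Result: [50, 44, 16, 7, 41]


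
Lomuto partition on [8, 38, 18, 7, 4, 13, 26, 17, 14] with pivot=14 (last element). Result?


Elements <= 14 go left of pivot.
Result: [8, 7, 4, 13, 14, 38, 26, 17, 18], pivot at index 4


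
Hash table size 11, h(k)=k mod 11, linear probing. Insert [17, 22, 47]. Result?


Insertions: 17->slot 6; 22->slot 0; 47->slot 3
Table: [22, None, None, 47, None, None, 17, None, None, None, None]


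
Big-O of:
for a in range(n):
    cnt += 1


Per nesting level: O(n) = O(n)
Complexity: O(n)


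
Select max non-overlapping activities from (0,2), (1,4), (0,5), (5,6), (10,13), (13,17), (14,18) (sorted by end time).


Greedy: pick earliest-ending, then skip overlaps.
Selected (4 activities): [(0, 2), (5, 6), (10, 13), (13, 17)]


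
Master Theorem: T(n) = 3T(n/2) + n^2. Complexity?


a=3, b=2, c=2. log_2(3)=1.585 < c=2. Case 3: O(n^c) = O(n^2)
Complexity: O(n^2)


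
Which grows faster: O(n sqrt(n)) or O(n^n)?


n^1.5 grows slower than n^n
O(n sqrt(n)) is asymptotically smaller; O(n^n) grows faster


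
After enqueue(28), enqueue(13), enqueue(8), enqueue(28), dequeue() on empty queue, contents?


enqueue(28) -> [28]
enqueue(13) -> [28, 13]
enqueue(8) -> [28, 13, 8]
enqueue(28) -> [28, 13, 8, 28]
dequeue() returns 28 -> [13, 8, 28]
Final queue (front to back): [13, 8, 28]


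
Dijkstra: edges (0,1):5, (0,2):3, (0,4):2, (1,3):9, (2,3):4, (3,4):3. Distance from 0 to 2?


Dijkstra from 0:
Distances: {0: 0, 1: 5, 2: 3, 3: 5, 4: 2}
Shortest distance to 2 = 3, path = [0, 2]


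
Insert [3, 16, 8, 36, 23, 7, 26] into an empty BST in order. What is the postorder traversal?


Root = 3; build tree by BST insertion.
Postorder traversal: [7, 8, 26, 23, 36, 16, 3]


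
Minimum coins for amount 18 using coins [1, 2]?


dp[0]=0; dp[i]=1+min(dp[i-c] for c in coins)
...dp[13]=7, dp[14]=7, dp[15]=8, dp[16]=8, dp[17]=9, dp[18]=9
Minimum coins for 18 = 9


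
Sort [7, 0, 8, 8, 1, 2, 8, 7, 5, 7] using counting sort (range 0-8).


Count array: [1, 1, 1, 0, 0, 1, 0, 3, 3]
Reconstruct: [0, 1, 2, 5, 7, 7, 7, 8, 8, 8]


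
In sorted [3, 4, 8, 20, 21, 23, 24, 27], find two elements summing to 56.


Two pointers: lo=0, hi=7
No pair sums to 56


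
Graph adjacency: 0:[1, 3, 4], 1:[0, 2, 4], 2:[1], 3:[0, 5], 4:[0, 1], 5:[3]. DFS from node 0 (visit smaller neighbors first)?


DFS stack-based: start with [0]
Visit order: [0, 1, 2, 4, 3, 5]


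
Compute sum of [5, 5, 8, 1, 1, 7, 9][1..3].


Prefix sums: [0, 5, 10, 18, 19, 20, 27, 36]
Sum[1..3] = prefix[4] - prefix[1] = 19 - 5 = 14


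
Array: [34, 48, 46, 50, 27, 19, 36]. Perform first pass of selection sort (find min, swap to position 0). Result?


After one pass: [19, 48, 46, 50, 27, 34, 36]


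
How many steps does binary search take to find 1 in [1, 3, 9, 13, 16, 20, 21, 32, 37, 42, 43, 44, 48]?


Search for 1:
[0,12] mid=6 arr[6]=21
[0,5] mid=2 arr[2]=9
[0,1] mid=0 arr[0]=1
Total: 3 comparisons


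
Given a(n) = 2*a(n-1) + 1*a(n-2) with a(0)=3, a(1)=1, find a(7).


Build bottom-up:
...a(5)=65, a(6)=157, a(7)=2*157+1*65=379


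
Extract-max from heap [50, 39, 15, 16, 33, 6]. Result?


Max = 50
Replace root with last, heapify down
Resulting heap: [39, 33, 15, 16, 6]


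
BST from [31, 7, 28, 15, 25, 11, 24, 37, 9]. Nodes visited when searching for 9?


BST root = 31
Search for 9: compare at each node
Path: [31, 7, 28, 15, 11, 9]


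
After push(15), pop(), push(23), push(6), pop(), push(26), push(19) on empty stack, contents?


push(15) -> [15]
pop() returns 15 -> []
push(23) -> [23]
push(6) -> [23, 6]
pop() returns 6 -> [23]
push(26) -> [23, 26]
push(19) -> [23, 26, 19]
Final stack (bottom to top): [23, 26, 19]


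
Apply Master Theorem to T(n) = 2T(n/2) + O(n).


a=2, b=2, c=1. log_2(2)=1 = c=1. Case 2: O(n^c log n) = O(n log n)
Complexity: O(n log n)


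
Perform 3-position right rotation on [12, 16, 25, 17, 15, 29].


Right rotate by 3: [17, 15, 29, 12, 16, 25]


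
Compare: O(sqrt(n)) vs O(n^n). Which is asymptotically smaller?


sublinear grows slower than n^n
O(sqrt(n)) is asymptotically smaller; O(n^n) grows faster


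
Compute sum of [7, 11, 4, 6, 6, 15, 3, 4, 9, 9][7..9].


Prefix sums: [0, 7, 18, 22, 28, 34, 49, 52, 56, 65, 74]
Sum[7..9] = prefix[10] - prefix[7] = 74 - 52 = 22


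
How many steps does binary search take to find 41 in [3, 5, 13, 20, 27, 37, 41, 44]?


Search for 41:
[0,7] mid=3 arr[3]=20
[4,7] mid=5 arr[5]=37
[6,7] mid=6 arr[6]=41
Total: 3 comparisons


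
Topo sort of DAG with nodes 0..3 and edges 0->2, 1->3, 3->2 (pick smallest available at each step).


Kahn's algorithm, process smallest node first
Order: [0, 1, 3, 2]


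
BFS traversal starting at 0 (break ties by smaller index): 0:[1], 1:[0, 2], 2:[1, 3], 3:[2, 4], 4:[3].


BFS queue: start with [0]
Visit order: [0, 1, 2, 3, 4]


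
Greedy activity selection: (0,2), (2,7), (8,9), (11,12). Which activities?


Greedy: pick earliest-ending, then skip overlaps.
Selected (4 activities): [(0, 2), (2, 7), (8, 9), (11, 12)]


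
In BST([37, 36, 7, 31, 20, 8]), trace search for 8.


BST root = 37
Search for 8: compare at each node
Path: [37, 36, 7, 31, 20, 8]


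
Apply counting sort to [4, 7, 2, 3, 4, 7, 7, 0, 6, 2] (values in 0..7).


Count array: [1, 0, 2, 1, 2, 0, 1, 3]
Reconstruct: [0, 2, 2, 3, 4, 4, 6, 7, 7, 7]


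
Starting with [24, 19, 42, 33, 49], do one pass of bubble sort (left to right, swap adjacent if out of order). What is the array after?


After one pass: [19, 24, 33, 42, 49]


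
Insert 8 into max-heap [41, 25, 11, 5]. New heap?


Append 8: [41, 25, 11, 5, 8]
Bubble up: no swaps needed
Result: [41, 25, 11, 5, 8]


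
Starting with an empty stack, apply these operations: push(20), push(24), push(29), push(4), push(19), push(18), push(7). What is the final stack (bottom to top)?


push(20) -> [20]
push(24) -> [20, 24]
push(29) -> [20, 24, 29]
push(4) -> [20, 24, 29, 4]
push(19) -> [20, 24, 29, 4, 19]
push(18) -> [20, 24, 29, 4, 19, 18]
push(7) -> [20, 24, 29, 4, 19, 18, 7]
Final stack (bottom to top): [20, 24, 29, 4, 19, 18, 7]


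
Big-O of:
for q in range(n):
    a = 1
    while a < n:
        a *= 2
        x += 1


Per nesting level: O(n) * O(log n) = O(n log n)
Complexity: O(n log n)


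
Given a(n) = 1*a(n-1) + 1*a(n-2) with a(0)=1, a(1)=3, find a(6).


Build bottom-up:
...a(4)=11, a(5)=18, a(6)=1*18+1*11=29


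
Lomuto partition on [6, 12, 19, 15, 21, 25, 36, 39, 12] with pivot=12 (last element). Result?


Elements <= 12 go left of pivot.
Result: [6, 12, 12, 15, 21, 25, 36, 39, 19], pivot at index 2


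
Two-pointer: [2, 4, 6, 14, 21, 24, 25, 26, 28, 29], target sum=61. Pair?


Two pointers: lo=0, hi=9
No pair sums to 61


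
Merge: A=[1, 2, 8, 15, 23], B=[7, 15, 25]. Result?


Compare heads, take smaller each step.
Merged: [1, 2, 7, 8, 15, 15, 23, 25]


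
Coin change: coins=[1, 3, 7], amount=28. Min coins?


dp[0]=0; dp[i]=1+min(dp[i-c] for c in coins)
...dp[23]=5, dp[24]=4, dp[25]=5, dp[26]=6, dp[27]=5, dp[28]=4
Minimum coins for 28 = 4


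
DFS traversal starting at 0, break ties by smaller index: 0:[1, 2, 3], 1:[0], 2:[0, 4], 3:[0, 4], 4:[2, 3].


DFS stack-based: start with [0]
Visit order: [0, 1, 2, 4, 3]


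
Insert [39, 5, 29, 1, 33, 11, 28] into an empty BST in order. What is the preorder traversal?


Root = 39; build tree by BST insertion.
Preorder traversal: [39, 5, 1, 29, 11, 28, 33]


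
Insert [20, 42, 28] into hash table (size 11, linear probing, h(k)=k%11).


Insertions: 20->slot 9; 42->slot 10; 28->slot 6
Table: [None, None, None, None, None, None, 28, None, None, 20, 42]


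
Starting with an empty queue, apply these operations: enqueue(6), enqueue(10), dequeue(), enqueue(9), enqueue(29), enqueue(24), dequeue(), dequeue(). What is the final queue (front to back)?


enqueue(6) -> [6]
enqueue(10) -> [6, 10]
dequeue() returns 6 -> [10]
enqueue(9) -> [10, 9]
enqueue(29) -> [10, 9, 29]
enqueue(24) -> [10, 9, 29, 24]
dequeue() returns 10 -> [9, 29, 24]
dequeue() returns 9 -> [29, 24]
Final queue (front to back): [29, 24]


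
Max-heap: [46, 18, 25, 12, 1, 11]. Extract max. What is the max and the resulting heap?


Max = 46
Replace root with last, heapify down
Resulting heap: [25, 18, 11, 12, 1]


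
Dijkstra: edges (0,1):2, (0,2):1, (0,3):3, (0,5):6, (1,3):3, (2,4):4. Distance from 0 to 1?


Dijkstra from 0:
Distances: {0: 0, 1: 2, 2: 1, 3: 3, 4: 5, 5: 6}
Shortest distance to 1 = 2, path = [0, 1]


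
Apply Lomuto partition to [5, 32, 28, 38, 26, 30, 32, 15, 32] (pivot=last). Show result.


Elements <= 32 go left of pivot.
Result: [5, 32, 28, 26, 30, 32, 15, 32, 38], pivot at index 7


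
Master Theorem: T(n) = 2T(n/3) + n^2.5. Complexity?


a=2, b=3, c=2.5. log_3(2)=0.631 < c=2.5. Case 3: O(n^c) = O(n^2.500)
Complexity: O(n^2.500)


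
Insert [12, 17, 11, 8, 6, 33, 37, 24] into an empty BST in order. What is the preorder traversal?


Root = 12; build tree by BST insertion.
Preorder traversal: [12, 11, 8, 6, 17, 33, 24, 37]


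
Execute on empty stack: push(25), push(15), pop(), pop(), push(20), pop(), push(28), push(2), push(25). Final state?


push(25) -> [25]
push(15) -> [25, 15]
pop() returns 15 -> [25]
pop() returns 25 -> []
push(20) -> [20]
pop() returns 20 -> []
push(28) -> [28]
push(2) -> [28, 2]
push(25) -> [28, 2, 25]
Final stack (bottom to top): [28, 2, 25]


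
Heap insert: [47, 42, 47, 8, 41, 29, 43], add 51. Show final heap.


Append 51: [47, 42, 47, 8, 41, 29, 43, 51]
Bubble up: swap idx 7(51) with idx 3(8); swap idx 3(51) with idx 1(42); swap idx 1(51) with idx 0(47)
Result: [51, 47, 47, 42, 41, 29, 43, 8]


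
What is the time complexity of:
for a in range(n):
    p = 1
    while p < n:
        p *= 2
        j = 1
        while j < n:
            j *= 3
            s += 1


Per nesting level: O(n) * O(log n) * O(log n) = O(n (log n)^2)
Complexity: O(n (log n)^2)


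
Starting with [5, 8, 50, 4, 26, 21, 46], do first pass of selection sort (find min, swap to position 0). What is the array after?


After one pass: [4, 8, 50, 5, 26, 21, 46]


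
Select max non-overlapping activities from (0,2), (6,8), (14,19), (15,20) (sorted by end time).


Greedy: pick earliest-ending, then skip overlaps.
Selected (3 activities): [(0, 2), (6, 8), (14, 19)]


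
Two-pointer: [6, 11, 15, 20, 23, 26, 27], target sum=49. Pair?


Two pointers: lo=0, hi=6
Found pair: (23, 26) summing to 49


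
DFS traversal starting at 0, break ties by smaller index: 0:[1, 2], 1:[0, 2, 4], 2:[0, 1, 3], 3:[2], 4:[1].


DFS stack-based: start with [0]
Visit order: [0, 1, 2, 3, 4]


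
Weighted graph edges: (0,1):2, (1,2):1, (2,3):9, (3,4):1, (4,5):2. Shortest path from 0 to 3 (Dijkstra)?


Dijkstra from 0:
Distances: {0: 0, 1: 2, 2: 3, 3: 12, 4: 13, 5: 15}
Shortest distance to 3 = 12, path = [0, 1, 2, 3]


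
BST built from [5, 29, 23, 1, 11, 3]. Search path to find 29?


BST root = 5
Search for 29: compare at each node
Path: [5, 29]


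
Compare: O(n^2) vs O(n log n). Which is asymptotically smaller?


linearithmic grows slower than quadratic
O(n log n) is asymptotically smaller; O(n^2) grows faster


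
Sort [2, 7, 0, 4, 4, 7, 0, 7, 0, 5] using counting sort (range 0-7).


Count array: [3, 0, 1, 0, 2, 1, 0, 3]
Reconstruct: [0, 0, 0, 2, 4, 4, 5, 7, 7, 7]


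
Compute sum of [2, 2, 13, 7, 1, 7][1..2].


Prefix sums: [0, 2, 4, 17, 24, 25, 32]
Sum[1..2] = prefix[3] - prefix[1] = 17 - 2 = 15


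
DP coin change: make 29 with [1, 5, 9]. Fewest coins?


dp[0]=0; dp[i]=1+min(dp[i-c] for c in coins)
...dp[24]=4, dp[25]=5, dp[26]=6, dp[27]=3, dp[28]=4, dp[29]=5
Minimum coins for 29 = 5


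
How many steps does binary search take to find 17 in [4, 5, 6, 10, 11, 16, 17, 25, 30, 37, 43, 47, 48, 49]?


Search for 17:
[0,13] mid=6 arr[6]=17
Total: 1 comparisons


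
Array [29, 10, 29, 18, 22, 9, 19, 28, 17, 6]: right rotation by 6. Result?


Right rotate by 6: [22, 9, 19, 28, 17, 6, 29, 10, 29, 18]


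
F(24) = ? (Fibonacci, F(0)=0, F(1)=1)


F(n)=F(n-1)+F(n-2)
...F(22)=17711, F(23)=28657, F(24)=46368


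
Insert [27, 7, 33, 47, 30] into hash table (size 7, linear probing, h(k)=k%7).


Insertions: 27->slot 6; 7->slot 0; 33->slot 5; 47->slot 1; 30->slot 2
Table: [7, 47, 30, None, None, 33, 27]


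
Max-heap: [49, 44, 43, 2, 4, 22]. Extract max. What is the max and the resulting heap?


Max = 49
Replace root with last, heapify down
Resulting heap: [44, 22, 43, 2, 4]


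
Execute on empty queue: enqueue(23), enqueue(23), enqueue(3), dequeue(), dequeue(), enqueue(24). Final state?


enqueue(23) -> [23]
enqueue(23) -> [23, 23]
enqueue(3) -> [23, 23, 3]
dequeue() returns 23 -> [23, 3]
dequeue() returns 23 -> [3]
enqueue(24) -> [3, 24]
Final queue (front to back): [3, 24]


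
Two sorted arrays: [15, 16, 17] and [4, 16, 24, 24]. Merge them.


Compare heads, take smaller each step.
Merged: [4, 15, 16, 16, 17, 24, 24]


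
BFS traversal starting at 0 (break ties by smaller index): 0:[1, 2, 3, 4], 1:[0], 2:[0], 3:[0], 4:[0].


BFS queue: start with [0]
Visit order: [0, 1, 2, 3, 4]


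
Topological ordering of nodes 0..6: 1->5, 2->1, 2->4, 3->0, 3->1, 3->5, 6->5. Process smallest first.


Kahn's algorithm, process smallest node first
Order: [2, 3, 0, 1, 4, 6, 5]


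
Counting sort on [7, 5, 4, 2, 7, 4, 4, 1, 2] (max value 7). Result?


Count array: [0, 1, 2, 0, 3, 1, 0, 2]
Reconstruct: [1, 2, 2, 4, 4, 4, 5, 7, 7]


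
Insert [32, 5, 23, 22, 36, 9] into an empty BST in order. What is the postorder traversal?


Root = 32; build tree by BST insertion.
Postorder traversal: [9, 22, 23, 5, 36, 32]


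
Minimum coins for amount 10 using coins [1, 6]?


dp[0]=0; dp[i]=1+min(dp[i-c] for c in coins)
...dp[5]=5, dp[6]=1, dp[7]=2, dp[8]=3, dp[9]=4, dp[10]=5
Minimum coins for 10 = 5


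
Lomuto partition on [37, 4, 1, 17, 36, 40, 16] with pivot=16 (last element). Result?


Elements <= 16 go left of pivot.
Result: [4, 1, 16, 17, 36, 40, 37], pivot at index 2


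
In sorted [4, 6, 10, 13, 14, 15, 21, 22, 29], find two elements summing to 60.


Two pointers: lo=0, hi=8
No pair sums to 60


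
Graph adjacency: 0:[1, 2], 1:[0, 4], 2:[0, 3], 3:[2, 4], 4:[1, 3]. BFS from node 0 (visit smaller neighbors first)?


BFS queue: start with [0]
Visit order: [0, 1, 2, 4, 3]


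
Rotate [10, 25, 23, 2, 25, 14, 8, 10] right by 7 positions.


Right rotate by 7: [25, 23, 2, 25, 14, 8, 10, 10]


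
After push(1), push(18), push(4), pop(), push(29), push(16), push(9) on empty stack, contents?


push(1) -> [1]
push(18) -> [1, 18]
push(4) -> [1, 18, 4]
pop() returns 4 -> [1, 18]
push(29) -> [1, 18, 29]
push(16) -> [1, 18, 29, 16]
push(9) -> [1, 18, 29, 16, 9]
Final stack (bottom to top): [1, 18, 29, 16, 9]


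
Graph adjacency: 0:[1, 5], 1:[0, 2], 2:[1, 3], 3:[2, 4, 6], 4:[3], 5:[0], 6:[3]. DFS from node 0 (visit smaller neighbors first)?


DFS stack-based: start with [0]
Visit order: [0, 1, 2, 3, 4, 6, 5]


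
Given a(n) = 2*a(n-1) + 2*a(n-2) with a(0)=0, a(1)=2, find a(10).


Build bottom-up:
...a(8)=1792, a(9)=4896, a(10)=2*4896+2*1792=13376


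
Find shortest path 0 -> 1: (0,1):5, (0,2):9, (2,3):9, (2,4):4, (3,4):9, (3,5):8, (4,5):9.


Dijkstra from 0:
Distances: {0: 0, 1: 5, 2: 9, 3: 18, 4: 13, 5: 22}
Shortest distance to 1 = 5, path = [0, 1]


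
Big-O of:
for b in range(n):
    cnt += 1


Per nesting level: O(n) = O(n)
Complexity: O(n)


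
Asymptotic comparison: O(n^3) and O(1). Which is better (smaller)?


constant grows slower than cubic
O(1) is asymptotically smaller; O(n^3) grows faster


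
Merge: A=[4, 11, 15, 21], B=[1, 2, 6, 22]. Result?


Compare heads, take smaller each step.
Merged: [1, 2, 4, 6, 11, 15, 21, 22]


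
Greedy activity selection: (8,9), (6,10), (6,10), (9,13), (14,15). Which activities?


Greedy: pick earliest-ending, then skip overlaps.
Selected (3 activities): [(8, 9), (9, 13), (14, 15)]


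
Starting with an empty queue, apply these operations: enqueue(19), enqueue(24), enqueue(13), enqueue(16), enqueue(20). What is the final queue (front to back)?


enqueue(19) -> [19]
enqueue(24) -> [19, 24]
enqueue(13) -> [19, 24, 13]
enqueue(16) -> [19, 24, 13, 16]
enqueue(20) -> [19, 24, 13, 16, 20]
Final queue (front to back): [19, 24, 13, 16, 20]


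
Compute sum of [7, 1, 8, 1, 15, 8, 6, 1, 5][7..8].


Prefix sums: [0, 7, 8, 16, 17, 32, 40, 46, 47, 52]
Sum[7..8] = prefix[9] - prefix[7] = 52 - 46 = 6


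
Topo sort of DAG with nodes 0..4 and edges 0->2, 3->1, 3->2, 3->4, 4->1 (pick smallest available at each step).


Kahn's algorithm, process smallest node first
Order: [0, 3, 2, 4, 1]


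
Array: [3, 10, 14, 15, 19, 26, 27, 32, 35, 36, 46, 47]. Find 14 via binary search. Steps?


Search for 14:
[0,11] mid=5 arr[5]=26
[0,4] mid=2 arr[2]=14
Total: 2 comparisons


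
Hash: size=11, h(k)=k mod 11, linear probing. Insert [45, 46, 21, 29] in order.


Insertions: 45->slot 1; 46->slot 2; 21->slot 10; 29->slot 7
Table: [None, 45, 46, None, None, None, None, 29, None, None, 21]


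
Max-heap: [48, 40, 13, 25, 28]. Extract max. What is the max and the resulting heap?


Max = 48
Replace root with last, heapify down
Resulting heap: [40, 28, 13, 25]


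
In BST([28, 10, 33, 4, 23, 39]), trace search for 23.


BST root = 28
Search for 23: compare at each node
Path: [28, 10, 23]


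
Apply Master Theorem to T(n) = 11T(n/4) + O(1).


a=11, b=4, c=0. log_4(11)=1.730 > c=0. Case 1: O(n^log_b(a)) = O(n^1.730)
Complexity: O(n^1.730)


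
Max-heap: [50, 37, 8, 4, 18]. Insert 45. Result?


Append 45: [50, 37, 8, 4, 18, 45]
Bubble up: swap idx 5(45) with idx 2(8)
Result: [50, 37, 45, 4, 18, 8]


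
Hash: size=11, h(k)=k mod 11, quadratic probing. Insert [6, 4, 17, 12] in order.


Insertions: 6->slot 6; 4->slot 4; 17->slot 7; 12->slot 1
Table: [None, 12, None, None, 4, None, 6, 17, None, None, None]


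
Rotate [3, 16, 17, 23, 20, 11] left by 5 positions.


Left rotate by 5: [11, 3, 16, 17, 23, 20]


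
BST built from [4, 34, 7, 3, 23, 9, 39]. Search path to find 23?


BST root = 4
Search for 23: compare at each node
Path: [4, 34, 7, 23]


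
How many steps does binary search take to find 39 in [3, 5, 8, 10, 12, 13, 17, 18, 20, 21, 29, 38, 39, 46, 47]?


Search for 39:
[0,14] mid=7 arr[7]=18
[8,14] mid=11 arr[11]=38
[12,14] mid=13 arr[13]=46
[12,12] mid=12 arr[12]=39
Total: 4 comparisons


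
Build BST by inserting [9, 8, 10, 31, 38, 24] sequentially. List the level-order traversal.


Root = 9; build tree by BST insertion.
Level-Order traversal: [9, 8, 10, 31, 24, 38]


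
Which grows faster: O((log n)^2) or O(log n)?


logarithmic grows slower than polylogarithmic
O(log n) is asymptotically smaller; O((log n)^2) grows faster


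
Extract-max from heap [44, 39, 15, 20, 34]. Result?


Max = 44
Replace root with last, heapify down
Resulting heap: [39, 34, 15, 20]


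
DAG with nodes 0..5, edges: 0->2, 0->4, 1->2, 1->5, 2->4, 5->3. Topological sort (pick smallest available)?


Kahn's algorithm, process smallest node first
Order: [0, 1, 2, 4, 5, 3]


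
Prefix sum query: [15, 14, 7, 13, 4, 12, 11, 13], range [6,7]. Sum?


Prefix sums: [0, 15, 29, 36, 49, 53, 65, 76, 89]
Sum[6..7] = prefix[8] - prefix[6] = 89 - 65 = 24


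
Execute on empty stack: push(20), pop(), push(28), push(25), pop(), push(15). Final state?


push(20) -> [20]
pop() returns 20 -> []
push(28) -> [28]
push(25) -> [28, 25]
pop() returns 25 -> [28]
push(15) -> [28, 15]
Final stack (bottom to top): [28, 15]


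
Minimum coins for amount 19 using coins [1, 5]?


dp[0]=0; dp[i]=1+min(dp[i-c] for c in coins)
...dp[14]=6, dp[15]=3, dp[16]=4, dp[17]=5, dp[18]=6, dp[19]=7
Minimum coins for 19 = 7


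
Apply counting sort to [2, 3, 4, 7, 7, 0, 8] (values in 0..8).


Count array: [1, 0, 1, 1, 1, 0, 0, 2, 1]
Reconstruct: [0, 2, 3, 4, 7, 7, 8]


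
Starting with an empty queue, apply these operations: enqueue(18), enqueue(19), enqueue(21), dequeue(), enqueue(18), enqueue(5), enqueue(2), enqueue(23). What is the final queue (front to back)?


enqueue(18) -> [18]
enqueue(19) -> [18, 19]
enqueue(21) -> [18, 19, 21]
dequeue() returns 18 -> [19, 21]
enqueue(18) -> [19, 21, 18]
enqueue(5) -> [19, 21, 18, 5]
enqueue(2) -> [19, 21, 18, 5, 2]
enqueue(23) -> [19, 21, 18, 5, 2, 23]
Final queue (front to back): [19, 21, 18, 5, 2, 23]


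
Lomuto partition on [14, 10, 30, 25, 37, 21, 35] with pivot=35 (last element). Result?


Elements <= 35 go left of pivot.
Result: [14, 10, 30, 25, 21, 35, 37], pivot at index 5


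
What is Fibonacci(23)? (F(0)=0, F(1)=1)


F(n)=F(n-1)+F(n-2)
...F(21)=10946, F(22)=17711, F(23)=28657


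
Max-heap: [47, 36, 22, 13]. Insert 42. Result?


Append 42: [47, 36, 22, 13, 42]
Bubble up: swap idx 4(42) with idx 1(36)
Result: [47, 42, 22, 13, 36]


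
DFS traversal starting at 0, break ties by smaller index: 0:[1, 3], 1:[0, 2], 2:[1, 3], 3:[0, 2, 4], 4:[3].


DFS stack-based: start with [0]
Visit order: [0, 1, 2, 3, 4]


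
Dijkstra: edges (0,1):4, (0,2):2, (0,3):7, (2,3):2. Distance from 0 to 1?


Dijkstra from 0:
Distances: {0: 0, 1: 4, 2: 2, 3: 4}
Shortest distance to 1 = 4, path = [0, 1]


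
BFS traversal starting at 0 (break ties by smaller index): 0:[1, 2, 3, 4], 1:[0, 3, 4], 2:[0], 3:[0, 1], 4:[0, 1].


BFS queue: start with [0]
Visit order: [0, 1, 2, 3, 4]


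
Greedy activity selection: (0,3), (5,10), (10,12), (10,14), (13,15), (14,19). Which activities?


Greedy: pick earliest-ending, then skip overlaps.
Selected (4 activities): [(0, 3), (5, 10), (10, 12), (13, 15)]


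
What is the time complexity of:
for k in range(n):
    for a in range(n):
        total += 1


Per nesting level: O(n) * O(n) = O(n^2)
Complexity: O(n^2)


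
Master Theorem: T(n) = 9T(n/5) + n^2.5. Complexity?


a=9, b=5, c=2.5. log_5(9)=1.365 < c=2.5. Case 3: O(n^c) = O(n^2.500)
Complexity: O(n^2.500)


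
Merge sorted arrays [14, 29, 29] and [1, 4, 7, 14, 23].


Compare heads, take smaller each step.
Merged: [1, 4, 7, 14, 14, 23, 29, 29]


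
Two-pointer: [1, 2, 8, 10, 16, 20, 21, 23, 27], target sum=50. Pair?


Two pointers: lo=0, hi=8
Found pair: (23, 27) summing to 50


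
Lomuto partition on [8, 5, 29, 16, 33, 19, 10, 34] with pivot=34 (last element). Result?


Elements <= 34 go left of pivot.
Result: [8, 5, 29, 16, 33, 19, 10, 34], pivot at index 7


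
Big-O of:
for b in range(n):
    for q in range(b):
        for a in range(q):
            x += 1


Per nesting level: O(n) * O(n) [triangular over b] * O(n) [triangular over q] = O(n^3)
Complexity: O(n^3)


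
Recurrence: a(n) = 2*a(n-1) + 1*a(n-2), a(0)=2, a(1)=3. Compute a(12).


Build bottom-up:
...a(10)=9104, a(11)=21979, a(12)=2*21979+1*9104=53062


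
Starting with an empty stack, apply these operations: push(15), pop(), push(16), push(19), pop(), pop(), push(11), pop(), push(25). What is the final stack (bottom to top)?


push(15) -> [15]
pop() returns 15 -> []
push(16) -> [16]
push(19) -> [16, 19]
pop() returns 19 -> [16]
pop() returns 16 -> []
push(11) -> [11]
pop() returns 11 -> []
push(25) -> [25]
Final stack (bottom to top): [25]


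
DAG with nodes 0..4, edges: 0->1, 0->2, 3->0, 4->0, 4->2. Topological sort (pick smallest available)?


Kahn's algorithm, process smallest node first
Order: [3, 4, 0, 1, 2]


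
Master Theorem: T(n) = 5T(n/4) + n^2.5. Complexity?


a=5, b=4, c=2.5. log_4(5)=1.161 < c=2.5. Case 3: O(n^c) = O(n^2.500)
Complexity: O(n^2.500)


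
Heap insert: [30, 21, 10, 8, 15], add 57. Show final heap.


Append 57: [30, 21, 10, 8, 15, 57]
Bubble up: swap idx 5(57) with idx 2(10); swap idx 2(57) with idx 0(30)
Result: [57, 21, 30, 8, 15, 10]


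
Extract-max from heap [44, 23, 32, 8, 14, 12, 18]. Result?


Max = 44
Replace root with last, heapify down
Resulting heap: [32, 23, 18, 8, 14, 12]


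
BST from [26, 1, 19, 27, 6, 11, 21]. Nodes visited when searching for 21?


BST root = 26
Search for 21: compare at each node
Path: [26, 1, 19, 21]


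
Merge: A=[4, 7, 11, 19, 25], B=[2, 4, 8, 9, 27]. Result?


Compare heads, take smaller each step.
Merged: [2, 4, 4, 7, 8, 9, 11, 19, 25, 27]


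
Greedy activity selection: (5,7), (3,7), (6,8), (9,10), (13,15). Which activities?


Greedy: pick earliest-ending, then skip overlaps.
Selected (3 activities): [(5, 7), (9, 10), (13, 15)]


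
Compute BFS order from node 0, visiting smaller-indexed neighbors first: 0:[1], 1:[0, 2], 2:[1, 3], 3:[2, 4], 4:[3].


BFS queue: start with [0]
Visit order: [0, 1, 2, 3, 4]


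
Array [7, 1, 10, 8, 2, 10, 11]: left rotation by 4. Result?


Left rotate by 4: [2, 10, 11, 7, 1, 10, 8]


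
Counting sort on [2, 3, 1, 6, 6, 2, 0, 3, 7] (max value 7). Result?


Count array: [1, 1, 2, 2, 0, 0, 2, 1]
Reconstruct: [0, 1, 2, 2, 3, 3, 6, 6, 7]


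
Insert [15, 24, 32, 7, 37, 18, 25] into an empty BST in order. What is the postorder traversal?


Root = 15; build tree by BST insertion.
Postorder traversal: [7, 18, 25, 37, 32, 24, 15]


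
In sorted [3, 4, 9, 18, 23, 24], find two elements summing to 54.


Two pointers: lo=0, hi=5
No pair sums to 54


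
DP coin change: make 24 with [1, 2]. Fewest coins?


dp[0]=0; dp[i]=1+min(dp[i-c] for c in coins)
...dp[19]=10, dp[20]=10, dp[21]=11, dp[22]=11, dp[23]=12, dp[24]=12
Minimum coins for 24 = 12


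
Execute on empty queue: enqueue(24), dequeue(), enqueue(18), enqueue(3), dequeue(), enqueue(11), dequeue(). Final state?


enqueue(24) -> [24]
dequeue() returns 24 -> []
enqueue(18) -> [18]
enqueue(3) -> [18, 3]
dequeue() returns 18 -> [3]
enqueue(11) -> [3, 11]
dequeue() returns 3 -> [11]
Final queue (front to back): [11]


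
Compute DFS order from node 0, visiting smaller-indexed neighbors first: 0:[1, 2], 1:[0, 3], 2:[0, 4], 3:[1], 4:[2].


DFS stack-based: start with [0]
Visit order: [0, 1, 3, 2, 4]


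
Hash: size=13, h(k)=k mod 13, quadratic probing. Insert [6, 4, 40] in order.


Insertions: 6->slot 6; 4->slot 4; 40->slot 1
Table: [None, 40, None, None, 4, None, 6, None, None, None, None, None, None]


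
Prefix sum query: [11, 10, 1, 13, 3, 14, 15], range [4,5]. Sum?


Prefix sums: [0, 11, 21, 22, 35, 38, 52, 67]
Sum[4..5] = prefix[6] - prefix[4] = 52 - 35 = 17


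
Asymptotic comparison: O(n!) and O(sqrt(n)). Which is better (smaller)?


sublinear grows slower than factorial
O(sqrt(n)) is asymptotically smaller; O(n!) grows faster


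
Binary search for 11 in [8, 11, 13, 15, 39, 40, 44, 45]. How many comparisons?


Search for 11:
[0,7] mid=3 arr[3]=15
[0,2] mid=1 arr[1]=11
Total: 2 comparisons


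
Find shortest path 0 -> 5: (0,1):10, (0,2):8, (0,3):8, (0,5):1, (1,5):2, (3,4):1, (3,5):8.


Dijkstra from 0:
Distances: {0: 0, 1: 3, 2: 8, 3: 8, 4: 9, 5: 1}
Shortest distance to 5 = 1, path = [0, 5]


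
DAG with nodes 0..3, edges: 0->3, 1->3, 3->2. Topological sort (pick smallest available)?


Kahn's algorithm, process smallest node first
Order: [0, 1, 3, 2]


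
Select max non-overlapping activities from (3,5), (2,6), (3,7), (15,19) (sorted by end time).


Greedy: pick earliest-ending, then skip overlaps.
Selected (2 activities): [(3, 5), (15, 19)]


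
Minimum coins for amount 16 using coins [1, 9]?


dp[0]=0; dp[i]=1+min(dp[i-c] for c in coins)
...dp[11]=3, dp[12]=4, dp[13]=5, dp[14]=6, dp[15]=7, dp[16]=8
Minimum coins for 16 = 8


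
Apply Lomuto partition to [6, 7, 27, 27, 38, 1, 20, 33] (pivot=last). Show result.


Elements <= 33 go left of pivot.
Result: [6, 7, 27, 27, 1, 20, 33, 38], pivot at index 6


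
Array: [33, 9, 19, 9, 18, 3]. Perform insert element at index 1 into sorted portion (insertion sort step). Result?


After one pass: [9, 33, 19, 9, 18, 3]


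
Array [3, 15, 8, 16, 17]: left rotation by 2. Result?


Left rotate by 2: [8, 16, 17, 3, 15]


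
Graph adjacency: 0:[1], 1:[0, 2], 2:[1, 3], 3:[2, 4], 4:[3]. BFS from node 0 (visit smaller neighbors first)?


BFS queue: start with [0]
Visit order: [0, 1, 2, 3, 4]


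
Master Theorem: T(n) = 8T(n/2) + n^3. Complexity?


a=8, b=2, c=3. log_2(8)=3 = c=3. Case 2: O(n^c log n) = O(n^3 log n)
Complexity: O(n^3 log n)


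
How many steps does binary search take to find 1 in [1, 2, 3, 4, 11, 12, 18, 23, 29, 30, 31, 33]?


Search for 1:
[0,11] mid=5 arr[5]=12
[0,4] mid=2 arr[2]=3
[0,1] mid=0 arr[0]=1
Total: 3 comparisons


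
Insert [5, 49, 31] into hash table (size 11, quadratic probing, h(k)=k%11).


Insertions: 5->slot 5; 49->slot 6; 31->slot 9
Table: [None, None, None, None, None, 5, 49, None, None, 31, None]


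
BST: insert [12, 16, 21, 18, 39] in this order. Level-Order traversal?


Root = 12; build tree by BST insertion.
Level-Order traversal: [12, 16, 21, 18, 39]


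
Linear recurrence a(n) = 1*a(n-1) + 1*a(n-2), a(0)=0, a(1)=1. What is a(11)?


Build bottom-up:
...a(9)=34, a(10)=55, a(11)=1*55+1*34=89


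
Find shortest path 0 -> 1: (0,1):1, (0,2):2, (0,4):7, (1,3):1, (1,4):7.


Dijkstra from 0:
Distances: {0: 0, 1: 1, 2: 2, 3: 2, 4: 7}
Shortest distance to 1 = 1, path = [0, 1]


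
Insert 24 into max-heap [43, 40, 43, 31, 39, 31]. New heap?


Append 24: [43, 40, 43, 31, 39, 31, 24]
Bubble up: no swaps needed
Result: [43, 40, 43, 31, 39, 31, 24]


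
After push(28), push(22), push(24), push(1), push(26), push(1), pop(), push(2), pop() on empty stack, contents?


push(28) -> [28]
push(22) -> [28, 22]
push(24) -> [28, 22, 24]
push(1) -> [28, 22, 24, 1]
push(26) -> [28, 22, 24, 1, 26]
push(1) -> [28, 22, 24, 1, 26, 1]
pop() returns 1 -> [28, 22, 24, 1, 26]
push(2) -> [28, 22, 24, 1, 26, 2]
pop() returns 2 -> [28, 22, 24, 1, 26]
Final stack (bottom to top): [28, 22, 24, 1, 26]


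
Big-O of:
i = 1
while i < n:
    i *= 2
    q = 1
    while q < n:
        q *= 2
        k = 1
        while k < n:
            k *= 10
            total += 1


Per nesting level: O(log n) * O(log n) * O(log n) = O((log n)^3)
Complexity: O((log n)^3)


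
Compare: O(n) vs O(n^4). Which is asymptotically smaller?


linear grows slower than quartic
O(n) is asymptotically smaller; O(n^4) grows faster


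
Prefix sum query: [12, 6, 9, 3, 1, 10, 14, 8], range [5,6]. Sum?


Prefix sums: [0, 12, 18, 27, 30, 31, 41, 55, 63]
Sum[5..6] = prefix[7] - prefix[5] = 55 - 31 = 24


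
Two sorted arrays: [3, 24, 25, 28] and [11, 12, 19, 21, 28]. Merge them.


Compare heads, take smaller each step.
Merged: [3, 11, 12, 19, 21, 24, 25, 28, 28]


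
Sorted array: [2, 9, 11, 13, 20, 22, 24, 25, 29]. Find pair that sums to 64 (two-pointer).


Two pointers: lo=0, hi=8
No pair sums to 64


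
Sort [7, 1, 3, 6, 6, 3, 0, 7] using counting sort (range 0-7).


Count array: [1, 1, 0, 2, 0, 0, 2, 2]
Reconstruct: [0, 1, 3, 3, 6, 6, 7, 7]


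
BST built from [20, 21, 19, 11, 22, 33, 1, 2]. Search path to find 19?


BST root = 20
Search for 19: compare at each node
Path: [20, 19]


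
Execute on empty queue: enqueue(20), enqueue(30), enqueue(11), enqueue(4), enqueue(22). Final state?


enqueue(20) -> [20]
enqueue(30) -> [20, 30]
enqueue(11) -> [20, 30, 11]
enqueue(4) -> [20, 30, 11, 4]
enqueue(22) -> [20, 30, 11, 4, 22]
Final queue (front to back): [20, 30, 11, 4, 22]


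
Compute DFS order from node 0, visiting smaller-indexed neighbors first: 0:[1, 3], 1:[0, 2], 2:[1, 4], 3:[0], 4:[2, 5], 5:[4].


DFS stack-based: start with [0]
Visit order: [0, 1, 2, 4, 5, 3]


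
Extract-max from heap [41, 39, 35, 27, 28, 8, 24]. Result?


Max = 41
Replace root with last, heapify down
Resulting heap: [39, 28, 35, 27, 24, 8]


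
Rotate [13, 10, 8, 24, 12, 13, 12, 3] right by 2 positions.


Right rotate by 2: [12, 3, 13, 10, 8, 24, 12, 13]


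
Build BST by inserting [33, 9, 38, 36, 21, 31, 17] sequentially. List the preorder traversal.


Root = 33; build tree by BST insertion.
Preorder traversal: [33, 9, 21, 17, 31, 38, 36]


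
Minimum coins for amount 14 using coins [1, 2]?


dp[0]=0; dp[i]=1+min(dp[i-c] for c in coins)
...dp[9]=5, dp[10]=5, dp[11]=6, dp[12]=6, dp[13]=7, dp[14]=7
Minimum coins for 14 = 7


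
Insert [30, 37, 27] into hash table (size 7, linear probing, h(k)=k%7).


Insertions: 30->slot 2; 37->slot 3; 27->slot 6
Table: [None, None, 30, 37, None, None, 27]


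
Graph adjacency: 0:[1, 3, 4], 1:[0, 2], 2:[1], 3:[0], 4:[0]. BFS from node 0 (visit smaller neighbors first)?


BFS queue: start with [0]
Visit order: [0, 1, 3, 4, 2]


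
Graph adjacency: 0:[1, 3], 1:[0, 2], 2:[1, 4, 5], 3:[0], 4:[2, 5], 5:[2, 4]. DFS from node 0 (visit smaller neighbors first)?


DFS stack-based: start with [0]
Visit order: [0, 1, 2, 4, 5, 3]


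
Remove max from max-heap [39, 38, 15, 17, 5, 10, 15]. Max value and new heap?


Max = 39
Replace root with last, heapify down
Resulting heap: [38, 17, 15, 15, 5, 10]


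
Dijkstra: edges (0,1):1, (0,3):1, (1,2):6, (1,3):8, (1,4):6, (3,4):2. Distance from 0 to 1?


Dijkstra from 0:
Distances: {0: 0, 1: 1, 2: 7, 3: 1, 4: 3}
Shortest distance to 1 = 1, path = [0, 1]


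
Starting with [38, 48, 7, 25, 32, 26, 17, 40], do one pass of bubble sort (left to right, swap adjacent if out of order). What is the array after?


After one pass: [38, 7, 25, 32, 26, 17, 40, 48]


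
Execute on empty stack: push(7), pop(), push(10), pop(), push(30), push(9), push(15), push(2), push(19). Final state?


push(7) -> [7]
pop() returns 7 -> []
push(10) -> [10]
pop() returns 10 -> []
push(30) -> [30]
push(9) -> [30, 9]
push(15) -> [30, 9, 15]
push(2) -> [30, 9, 15, 2]
push(19) -> [30, 9, 15, 2, 19]
Final stack (bottom to top): [30, 9, 15, 2, 19]


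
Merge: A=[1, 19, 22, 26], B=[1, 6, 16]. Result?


Compare heads, take smaller each step.
Merged: [1, 1, 6, 16, 19, 22, 26]


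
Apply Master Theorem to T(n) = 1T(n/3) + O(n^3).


a=1, b=3, c=3. log_3(1)=0 < c=3. Case 3: O(n^c) = O(n^3)
Complexity: O(n^3)


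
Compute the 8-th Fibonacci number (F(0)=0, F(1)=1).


F(n)=F(n-1)+F(n-2)
...F(6)=8, F(7)=13, F(8)=21


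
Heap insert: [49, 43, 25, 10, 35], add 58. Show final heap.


Append 58: [49, 43, 25, 10, 35, 58]
Bubble up: swap idx 5(58) with idx 2(25); swap idx 2(58) with idx 0(49)
Result: [58, 43, 49, 10, 35, 25]


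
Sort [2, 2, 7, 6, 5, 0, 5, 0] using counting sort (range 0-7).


Count array: [2, 0, 2, 0, 0, 2, 1, 1]
Reconstruct: [0, 0, 2, 2, 5, 5, 6, 7]


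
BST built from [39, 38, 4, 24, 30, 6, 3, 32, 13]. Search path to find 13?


BST root = 39
Search for 13: compare at each node
Path: [39, 38, 4, 24, 6, 13]


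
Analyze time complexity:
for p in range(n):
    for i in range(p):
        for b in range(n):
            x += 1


Per nesting level: O(n) * O(n) [triangular over p] * O(n) = O(n^3)
Complexity: O(n^3)


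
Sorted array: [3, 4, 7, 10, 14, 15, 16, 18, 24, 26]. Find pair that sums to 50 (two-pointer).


Two pointers: lo=0, hi=9
Found pair: (24, 26) summing to 50


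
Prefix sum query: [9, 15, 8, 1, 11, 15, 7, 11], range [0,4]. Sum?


Prefix sums: [0, 9, 24, 32, 33, 44, 59, 66, 77]
Sum[0..4] = prefix[5] - prefix[0] = 44 - 0 = 44


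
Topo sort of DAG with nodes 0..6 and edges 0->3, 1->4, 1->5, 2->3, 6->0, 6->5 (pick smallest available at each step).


Kahn's algorithm, process smallest node first
Order: [1, 2, 4, 6, 0, 3, 5]


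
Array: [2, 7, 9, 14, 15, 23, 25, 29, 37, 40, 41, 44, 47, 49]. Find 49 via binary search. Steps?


Search for 49:
[0,13] mid=6 arr[6]=25
[7,13] mid=10 arr[10]=41
[11,13] mid=12 arr[12]=47
[13,13] mid=13 arr[13]=49
Total: 4 comparisons


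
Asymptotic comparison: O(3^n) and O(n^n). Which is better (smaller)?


exponential (base 3) grows slower than n^n
O(3^n) is asymptotically smaller; O(n^n) grows faster


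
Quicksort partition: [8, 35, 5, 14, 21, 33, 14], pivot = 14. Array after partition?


Elements <= 14 go left of pivot.
Result: [8, 5, 14, 14, 21, 33, 35], pivot at index 3


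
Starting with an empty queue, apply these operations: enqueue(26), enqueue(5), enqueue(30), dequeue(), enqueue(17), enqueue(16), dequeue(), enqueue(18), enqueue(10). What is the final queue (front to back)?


enqueue(26) -> [26]
enqueue(5) -> [26, 5]
enqueue(30) -> [26, 5, 30]
dequeue() returns 26 -> [5, 30]
enqueue(17) -> [5, 30, 17]
enqueue(16) -> [5, 30, 17, 16]
dequeue() returns 5 -> [30, 17, 16]
enqueue(18) -> [30, 17, 16, 18]
enqueue(10) -> [30, 17, 16, 18, 10]
Final queue (front to back): [30, 17, 16, 18, 10]


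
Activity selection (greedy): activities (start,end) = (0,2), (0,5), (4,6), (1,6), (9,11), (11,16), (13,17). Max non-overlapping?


Greedy: pick earliest-ending, then skip overlaps.
Selected (4 activities): [(0, 2), (4, 6), (9, 11), (11, 16)]


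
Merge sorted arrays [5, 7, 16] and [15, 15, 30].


Compare heads, take smaller each step.
Merged: [5, 7, 15, 15, 16, 30]


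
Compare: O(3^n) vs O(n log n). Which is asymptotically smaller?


linearithmic grows slower than exponential (base 3)
O(n log n) is asymptotically smaller; O(3^n) grows faster


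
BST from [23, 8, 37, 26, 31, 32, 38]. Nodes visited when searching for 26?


BST root = 23
Search for 26: compare at each node
Path: [23, 37, 26]


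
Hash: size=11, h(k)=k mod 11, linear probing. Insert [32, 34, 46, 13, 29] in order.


Insertions: 32->slot 10; 34->slot 1; 46->slot 2; 13->slot 3; 29->slot 7
Table: [None, 34, 46, 13, None, None, None, 29, None, None, 32]


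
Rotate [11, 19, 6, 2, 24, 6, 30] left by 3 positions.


Left rotate by 3: [2, 24, 6, 30, 11, 19, 6]


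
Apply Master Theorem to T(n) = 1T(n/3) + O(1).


a=1, b=3, c=0. log_3(1)=0 = c=0. Case 2: O(n^c log n) = O(log n)
Complexity: O(log n)


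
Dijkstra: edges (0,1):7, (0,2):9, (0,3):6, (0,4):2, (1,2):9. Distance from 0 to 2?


Dijkstra from 0:
Distances: {0: 0, 1: 7, 2: 9, 3: 6, 4: 2}
Shortest distance to 2 = 9, path = [0, 2]


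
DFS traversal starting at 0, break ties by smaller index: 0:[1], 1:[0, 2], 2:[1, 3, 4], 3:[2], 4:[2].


DFS stack-based: start with [0]
Visit order: [0, 1, 2, 3, 4]


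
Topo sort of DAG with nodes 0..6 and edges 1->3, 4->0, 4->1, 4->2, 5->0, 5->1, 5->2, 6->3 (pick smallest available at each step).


Kahn's algorithm, process smallest node first
Order: [4, 5, 0, 1, 2, 6, 3]


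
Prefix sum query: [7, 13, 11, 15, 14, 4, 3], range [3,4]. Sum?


Prefix sums: [0, 7, 20, 31, 46, 60, 64, 67]
Sum[3..4] = prefix[5] - prefix[3] = 60 - 31 = 29


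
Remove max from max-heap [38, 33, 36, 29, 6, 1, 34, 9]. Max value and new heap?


Max = 38
Replace root with last, heapify down
Resulting heap: [36, 33, 34, 29, 6, 1, 9]
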